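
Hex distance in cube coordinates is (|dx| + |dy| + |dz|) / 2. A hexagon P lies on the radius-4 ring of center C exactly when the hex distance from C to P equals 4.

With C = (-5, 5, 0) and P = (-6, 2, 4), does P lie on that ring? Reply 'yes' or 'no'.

|px - cx| = |-6 - (-5)| = 1
|py - cy| = |2 - 5| = 3
|pz - cz| = |4 - 0| = 4
distance = (1+3+4)/2 = 8/2 = 4
radius = 4; distance == radius -> yes

Answer: yes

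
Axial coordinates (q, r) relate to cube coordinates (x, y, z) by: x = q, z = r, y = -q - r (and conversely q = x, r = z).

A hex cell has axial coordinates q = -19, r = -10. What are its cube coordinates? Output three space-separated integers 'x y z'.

x = q = -19
z = r = -10
y = -x - z = -(-19) - (-10) = 29

Answer: -19 29 -10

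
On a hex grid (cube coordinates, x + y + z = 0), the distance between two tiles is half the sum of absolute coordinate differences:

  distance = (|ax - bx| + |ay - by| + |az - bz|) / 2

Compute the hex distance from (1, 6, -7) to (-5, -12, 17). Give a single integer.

|ax - bx| = |1 - (-5)| = 6
|ay - by| = |6 - (-12)| = 18
|az - bz| = |-7 - 17| = 24
distance = (6 + 18 + 24) / 2 = 48 / 2 = 24

Answer: 24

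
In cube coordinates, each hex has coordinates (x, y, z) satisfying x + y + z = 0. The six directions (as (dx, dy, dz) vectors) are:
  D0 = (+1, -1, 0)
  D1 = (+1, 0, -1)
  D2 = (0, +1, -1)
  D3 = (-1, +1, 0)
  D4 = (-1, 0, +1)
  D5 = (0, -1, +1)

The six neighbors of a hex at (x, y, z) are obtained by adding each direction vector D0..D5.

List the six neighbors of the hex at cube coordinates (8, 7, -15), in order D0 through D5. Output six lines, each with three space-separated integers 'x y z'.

Answer: 9 6 -15
9 7 -16
8 8 -16
7 8 -15
7 7 -14
8 6 -14

Derivation:
Center: (8, 7, -15). Add each direction:
  D0: (8, 7, -15) + (1, -1, 0) = (9, 6, -15)
  D1: (8, 7, -15) + (1, 0, -1) = (9, 7, -16)
  D2: (8, 7, -15) + (0, 1, -1) = (8, 8, -16)
  D3: (8, 7, -15) + (-1, 1, 0) = (7, 8, -15)
  D4: (8, 7, -15) + (-1, 0, 1) = (7, 7, -14)
  D5: (8, 7, -15) + (0, -1, 1) = (8, 6, -14)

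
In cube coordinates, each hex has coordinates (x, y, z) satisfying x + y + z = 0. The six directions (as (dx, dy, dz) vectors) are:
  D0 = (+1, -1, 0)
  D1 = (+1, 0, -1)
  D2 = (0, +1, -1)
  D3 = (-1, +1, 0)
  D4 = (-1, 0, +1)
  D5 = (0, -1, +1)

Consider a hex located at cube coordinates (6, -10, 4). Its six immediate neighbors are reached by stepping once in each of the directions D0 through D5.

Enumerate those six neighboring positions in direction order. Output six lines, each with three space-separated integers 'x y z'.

Answer: 7 -11 4
7 -10 3
6 -9 3
5 -9 4
5 -10 5
6 -11 5

Derivation:
Center: (6, -10, 4). Add each direction:
  D0: (6, -10, 4) + (1, -1, 0) = (7, -11, 4)
  D1: (6, -10, 4) + (1, 0, -1) = (7, -10, 3)
  D2: (6, -10, 4) + (0, 1, -1) = (6, -9, 3)
  D3: (6, -10, 4) + (-1, 1, 0) = (5, -9, 4)
  D4: (6, -10, 4) + (-1, 0, 1) = (5, -10, 5)
  D5: (6, -10, 4) + (0, -1, 1) = (6, -11, 5)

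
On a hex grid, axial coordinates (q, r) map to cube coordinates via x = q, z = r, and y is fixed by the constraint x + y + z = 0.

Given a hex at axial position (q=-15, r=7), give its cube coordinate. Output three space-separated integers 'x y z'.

x = q = -15
z = r = 7
y = -x - z = -(-15) - (7) = 8

Answer: -15 8 7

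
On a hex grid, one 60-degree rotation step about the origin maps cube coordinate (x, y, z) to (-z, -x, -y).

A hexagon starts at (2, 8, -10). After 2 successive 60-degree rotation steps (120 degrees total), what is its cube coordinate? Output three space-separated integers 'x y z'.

Answer: 8 -10 2

Derivation:
Start: (2, 8, -10)
Step 1: (2, 8, -10) -> (-(-10), -(2), -(8)) = (10, -2, -8)
Step 2: (10, -2, -8) -> (-(-8), -(10), -(-2)) = (8, -10, 2)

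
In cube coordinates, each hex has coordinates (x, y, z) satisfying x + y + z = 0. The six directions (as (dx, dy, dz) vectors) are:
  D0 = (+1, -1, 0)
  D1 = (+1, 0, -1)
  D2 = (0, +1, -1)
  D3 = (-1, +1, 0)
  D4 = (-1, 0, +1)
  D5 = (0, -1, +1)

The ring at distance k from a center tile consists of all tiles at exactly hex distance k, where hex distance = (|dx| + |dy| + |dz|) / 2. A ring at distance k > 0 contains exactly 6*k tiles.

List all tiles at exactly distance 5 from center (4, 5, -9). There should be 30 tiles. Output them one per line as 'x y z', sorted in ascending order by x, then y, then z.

Walk ring at distance 5 from (4, 5, -9):
Start at center + D4*5 = (-1, 5, -4)
  hex 0: (-1, 5, -4)
  hex 1: (0, 4, -4)
  hex 2: (1, 3, -4)
  hex 3: (2, 2, -4)
  hex 4: (3, 1, -4)
  hex 5: (4, 0, -4)
  hex 6: (5, 0, -5)
  hex 7: (6, 0, -6)
  hex 8: (7, 0, -7)
  hex 9: (8, 0, -8)
  hex 10: (9, 0, -9)
  hex 11: (9, 1, -10)
  hex 12: (9, 2, -11)
  hex 13: (9, 3, -12)
  hex 14: (9, 4, -13)
  hex 15: (9, 5, -14)
  hex 16: (8, 6, -14)
  hex 17: (7, 7, -14)
  hex 18: (6, 8, -14)
  hex 19: (5, 9, -14)
  hex 20: (4, 10, -14)
  hex 21: (3, 10, -13)
  hex 22: (2, 10, -12)
  hex 23: (1, 10, -11)
  hex 24: (0, 10, -10)
  hex 25: (-1, 10, -9)
  hex 26: (-1, 9, -8)
  hex 27: (-1, 8, -7)
  hex 28: (-1, 7, -6)
  hex 29: (-1, 6, -5)
Sorted: 30 hexes.

Answer: -1 5 -4
-1 6 -5
-1 7 -6
-1 8 -7
-1 9 -8
-1 10 -9
0 4 -4
0 10 -10
1 3 -4
1 10 -11
2 2 -4
2 10 -12
3 1 -4
3 10 -13
4 0 -4
4 10 -14
5 0 -5
5 9 -14
6 0 -6
6 8 -14
7 0 -7
7 7 -14
8 0 -8
8 6 -14
9 0 -9
9 1 -10
9 2 -11
9 3 -12
9 4 -13
9 5 -14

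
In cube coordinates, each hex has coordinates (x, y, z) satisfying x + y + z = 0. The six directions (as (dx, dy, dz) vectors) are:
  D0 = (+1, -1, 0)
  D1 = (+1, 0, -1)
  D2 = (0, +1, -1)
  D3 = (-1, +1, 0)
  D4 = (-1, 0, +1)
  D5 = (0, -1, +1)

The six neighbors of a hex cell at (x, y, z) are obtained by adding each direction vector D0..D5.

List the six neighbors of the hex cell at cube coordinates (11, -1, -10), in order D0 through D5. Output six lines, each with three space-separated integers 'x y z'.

Answer: 12 -2 -10
12 -1 -11
11 0 -11
10 0 -10
10 -1 -9
11 -2 -9

Derivation:
Center: (11, -1, -10). Add each direction:
  D0: (11, -1, -10) + (1, -1, 0) = (12, -2, -10)
  D1: (11, -1, -10) + (1, 0, -1) = (12, -1, -11)
  D2: (11, -1, -10) + (0, 1, -1) = (11, 0, -11)
  D3: (11, -1, -10) + (-1, 1, 0) = (10, 0, -10)
  D4: (11, -1, -10) + (-1, 0, 1) = (10, -1, -9)
  D5: (11, -1, -10) + (0, -1, 1) = (11, -2, -9)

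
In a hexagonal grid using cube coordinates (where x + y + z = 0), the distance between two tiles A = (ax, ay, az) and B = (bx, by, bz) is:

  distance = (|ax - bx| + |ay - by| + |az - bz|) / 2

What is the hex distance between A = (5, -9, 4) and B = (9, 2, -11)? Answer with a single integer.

Answer: 15

Derivation:
|ax - bx| = |5 - 9| = 4
|ay - by| = |-9 - 2| = 11
|az - bz| = |4 - (-11)| = 15
distance = (4 + 11 + 15) / 2 = 30 / 2 = 15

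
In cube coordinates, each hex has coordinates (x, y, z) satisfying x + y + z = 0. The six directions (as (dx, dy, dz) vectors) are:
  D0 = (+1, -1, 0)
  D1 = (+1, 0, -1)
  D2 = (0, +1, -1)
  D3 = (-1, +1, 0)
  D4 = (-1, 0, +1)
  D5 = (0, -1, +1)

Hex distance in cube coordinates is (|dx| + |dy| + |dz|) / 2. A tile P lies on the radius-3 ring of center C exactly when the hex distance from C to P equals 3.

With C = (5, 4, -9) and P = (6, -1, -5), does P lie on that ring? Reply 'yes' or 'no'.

|px - cx| = |6 - 5| = 1
|py - cy| = |-1 - 4| = 5
|pz - cz| = |-5 - (-9)| = 4
distance = (1+5+4)/2 = 10/2 = 5
radius = 3; distance != radius -> no

Answer: no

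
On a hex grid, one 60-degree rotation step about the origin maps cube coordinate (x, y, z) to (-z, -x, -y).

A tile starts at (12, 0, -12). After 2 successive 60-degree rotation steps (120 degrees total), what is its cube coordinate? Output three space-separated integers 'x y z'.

Start: (12, 0, -12)
Step 1: (12, 0, -12) -> (-(-12), -(12), -(0)) = (12, -12, 0)
Step 2: (12, -12, 0) -> (-(0), -(12), -(-12)) = (0, -12, 12)

Answer: 0 -12 12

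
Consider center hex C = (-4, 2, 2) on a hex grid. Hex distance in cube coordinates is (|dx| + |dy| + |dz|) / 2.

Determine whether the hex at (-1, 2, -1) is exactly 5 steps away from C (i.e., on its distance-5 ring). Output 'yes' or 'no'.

Answer: no

Derivation:
|px - cx| = |-1 - (-4)| = 3
|py - cy| = |2 - 2| = 0
|pz - cz| = |-1 - 2| = 3
distance = (3+0+3)/2 = 6/2 = 3
radius = 5; distance != radius -> no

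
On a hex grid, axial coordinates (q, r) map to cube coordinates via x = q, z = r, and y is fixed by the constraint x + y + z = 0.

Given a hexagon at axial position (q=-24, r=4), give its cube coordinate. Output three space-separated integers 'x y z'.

Answer: -24 20 4

Derivation:
x = q = -24
z = r = 4
y = -x - z = -(-24) - (4) = 20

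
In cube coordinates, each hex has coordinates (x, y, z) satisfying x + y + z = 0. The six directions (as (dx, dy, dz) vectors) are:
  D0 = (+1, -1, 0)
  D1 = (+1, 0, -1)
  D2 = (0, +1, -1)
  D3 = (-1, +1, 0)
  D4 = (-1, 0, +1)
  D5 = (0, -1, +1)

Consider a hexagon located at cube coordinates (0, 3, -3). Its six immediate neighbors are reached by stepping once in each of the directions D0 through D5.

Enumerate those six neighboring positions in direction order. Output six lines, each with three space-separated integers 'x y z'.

Center: (0, 3, -3). Add each direction:
  D0: (0, 3, -3) + (1, -1, 0) = (1, 2, -3)
  D1: (0, 3, -3) + (1, 0, -1) = (1, 3, -4)
  D2: (0, 3, -3) + (0, 1, -1) = (0, 4, -4)
  D3: (0, 3, -3) + (-1, 1, 0) = (-1, 4, -3)
  D4: (0, 3, -3) + (-1, 0, 1) = (-1, 3, -2)
  D5: (0, 3, -3) + (0, -1, 1) = (0, 2, -2)

Answer: 1 2 -3
1 3 -4
0 4 -4
-1 4 -3
-1 3 -2
0 2 -2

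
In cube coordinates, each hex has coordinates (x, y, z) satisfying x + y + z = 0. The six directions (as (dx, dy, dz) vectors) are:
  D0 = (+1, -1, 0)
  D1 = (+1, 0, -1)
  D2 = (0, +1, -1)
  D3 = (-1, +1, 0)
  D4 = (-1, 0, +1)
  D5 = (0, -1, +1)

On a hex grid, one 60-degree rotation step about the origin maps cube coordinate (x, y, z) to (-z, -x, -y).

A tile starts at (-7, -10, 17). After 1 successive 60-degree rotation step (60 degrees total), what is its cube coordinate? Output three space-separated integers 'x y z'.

Answer: -17 7 10

Derivation:
Start: (-7, -10, 17)
Step 1: (-7, -10, 17) -> (-(17), -(-7), -(-10)) = (-17, 7, 10)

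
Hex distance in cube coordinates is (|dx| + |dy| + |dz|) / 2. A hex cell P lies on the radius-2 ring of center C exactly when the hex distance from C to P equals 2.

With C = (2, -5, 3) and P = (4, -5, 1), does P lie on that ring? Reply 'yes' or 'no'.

Answer: yes

Derivation:
|px - cx| = |4 - 2| = 2
|py - cy| = |-5 - (-5)| = 0
|pz - cz| = |1 - 3| = 2
distance = (2+0+2)/2 = 4/2 = 2
radius = 2; distance == radius -> yes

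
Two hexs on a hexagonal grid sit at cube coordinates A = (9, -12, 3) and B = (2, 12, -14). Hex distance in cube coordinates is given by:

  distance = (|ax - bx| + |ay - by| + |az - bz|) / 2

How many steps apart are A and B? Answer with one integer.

Answer: 24

Derivation:
|ax - bx| = |9 - 2| = 7
|ay - by| = |-12 - 12| = 24
|az - bz| = |3 - (-14)| = 17
distance = (7 + 24 + 17) / 2 = 48 / 2 = 24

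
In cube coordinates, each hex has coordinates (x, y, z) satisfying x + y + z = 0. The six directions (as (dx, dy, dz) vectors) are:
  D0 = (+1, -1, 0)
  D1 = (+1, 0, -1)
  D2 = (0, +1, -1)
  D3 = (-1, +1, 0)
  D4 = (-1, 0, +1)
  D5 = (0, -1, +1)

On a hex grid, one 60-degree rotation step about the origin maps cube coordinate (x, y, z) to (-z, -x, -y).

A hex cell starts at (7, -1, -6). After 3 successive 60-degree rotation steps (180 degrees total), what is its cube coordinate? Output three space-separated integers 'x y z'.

Answer: -7 1 6

Derivation:
Start: (7, -1, -6)
Step 1: (7, -1, -6) -> (-(-6), -(7), -(-1)) = (6, -7, 1)
Step 2: (6, -7, 1) -> (-(1), -(6), -(-7)) = (-1, -6, 7)
Step 3: (-1, -6, 7) -> (-(7), -(-1), -(-6)) = (-7, 1, 6)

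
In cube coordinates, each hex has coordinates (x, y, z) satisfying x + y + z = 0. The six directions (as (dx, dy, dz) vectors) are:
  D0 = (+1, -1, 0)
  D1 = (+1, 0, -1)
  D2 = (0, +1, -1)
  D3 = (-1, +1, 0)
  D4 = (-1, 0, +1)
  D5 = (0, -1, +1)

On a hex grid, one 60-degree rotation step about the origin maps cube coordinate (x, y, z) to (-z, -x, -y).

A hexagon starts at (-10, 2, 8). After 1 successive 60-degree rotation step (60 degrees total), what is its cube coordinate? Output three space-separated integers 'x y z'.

Answer: -8 10 -2

Derivation:
Start: (-10, 2, 8)
Step 1: (-10, 2, 8) -> (-(8), -(-10), -(2)) = (-8, 10, -2)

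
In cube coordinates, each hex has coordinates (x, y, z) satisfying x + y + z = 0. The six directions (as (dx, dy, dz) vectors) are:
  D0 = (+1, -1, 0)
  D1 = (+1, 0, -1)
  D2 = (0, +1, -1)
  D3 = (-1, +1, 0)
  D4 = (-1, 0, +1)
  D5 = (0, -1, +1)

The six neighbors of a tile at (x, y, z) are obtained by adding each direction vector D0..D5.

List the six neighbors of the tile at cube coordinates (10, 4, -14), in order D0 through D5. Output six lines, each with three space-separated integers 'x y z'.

Answer: 11 3 -14
11 4 -15
10 5 -15
9 5 -14
9 4 -13
10 3 -13

Derivation:
Center: (10, 4, -14). Add each direction:
  D0: (10, 4, -14) + (1, -1, 0) = (11, 3, -14)
  D1: (10, 4, -14) + (1, 0, -1) = (11, 4, -15)
  D2: (10, 4, -14) + (0, 1, -1) = (10, 5, -15)
  D3: (10, 4, -14) + (-1, 1, 0) = (9, 5, -14)
  D4: (10, 4, -14) + (-1, 0, 1) = (9, 4, -13)
  D5: (10, 4, -14) + (0, -1, 1) = (10, 3, -13)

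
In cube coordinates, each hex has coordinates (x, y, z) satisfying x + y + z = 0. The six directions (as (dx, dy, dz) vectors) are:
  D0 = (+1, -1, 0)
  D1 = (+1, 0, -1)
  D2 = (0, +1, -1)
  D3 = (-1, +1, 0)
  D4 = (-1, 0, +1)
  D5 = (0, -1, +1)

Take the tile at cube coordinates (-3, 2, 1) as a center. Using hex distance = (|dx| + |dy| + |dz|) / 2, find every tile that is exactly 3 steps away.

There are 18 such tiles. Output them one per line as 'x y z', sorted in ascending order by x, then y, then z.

Answer: -6 2 4
-6 3 3
-6 4 2
-6 5 1
-5 1 4
-5 5 0
-4 0 4
-4 5 -1
-3 -1 4
-3 5 -2
-2 -1 3
-2 4 -2
-1 -1 2
-1 3 -2
0 -1 1
0 0 0
0 1 -1
0 2 -2

Derivation:
Walk ring at distance 3 from (-3, 2, 1):
Start at center + D4*3 = (-6, 2, 4)
  hex 0: (-6, 2, 4)
  hex 1: (-5, 1, 4)
  hex 2: (-4, 0, 4)
  hex 3: (-3, -1, 4)
  hex 4: (-2, -1, 3)
  hex 5: (-1, -1, 2)
  hex 6: (0, -1, 1)
  hex 7: (0, 0, 0)
  hex 8: (0, 1, -1)
  hex 9: (0, 2, -2)
  hex 10: (-1, 3, -2)
  hex 11: (-2, 4, -2)
  hex 12: (-3, 5, -2)
  hex 13: (-4, 5, -1)
  hex 14: (-5, 5, 0)
  hex 15: (-6, 5, 1)
  hex 16: (-6, 4, 2)
  hex 17: (-6, 3, 3)
Sorted: 18 hexes.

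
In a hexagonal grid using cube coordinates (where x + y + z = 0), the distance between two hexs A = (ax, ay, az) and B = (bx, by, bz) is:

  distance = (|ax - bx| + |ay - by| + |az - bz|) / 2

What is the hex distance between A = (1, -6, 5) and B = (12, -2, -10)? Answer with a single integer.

Answer: 15

Derivation:
|ax - bx| = |1 - 12| = 11
|ay - by| = |-6 - (-2)| = 4
|az - bz| = |5 - (-10)| = 15
distance = (11 + 4 + 15) / 2 = 30 / 2 = 15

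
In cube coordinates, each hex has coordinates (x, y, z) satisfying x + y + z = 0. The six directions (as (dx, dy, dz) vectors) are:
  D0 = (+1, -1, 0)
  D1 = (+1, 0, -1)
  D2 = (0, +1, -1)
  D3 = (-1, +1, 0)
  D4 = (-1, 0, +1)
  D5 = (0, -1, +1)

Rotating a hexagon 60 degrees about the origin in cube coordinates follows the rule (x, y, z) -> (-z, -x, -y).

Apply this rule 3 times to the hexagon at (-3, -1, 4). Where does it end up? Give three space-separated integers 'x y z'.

Start: (-3, -1, 4)
Step 1: (-3, -1, 4) -> (-(4), -(-3), -(-1)) = (-4, 3, 1)
Step 2: (-4, 3, 1) -> (-(1), -(-4), -(3)) = (-1, 4, -3)
Step 3: (-1, 4, -3) -> (-(-3), -(-1), -(4)) = (3, 1, -4)

Answer: 3 1 -4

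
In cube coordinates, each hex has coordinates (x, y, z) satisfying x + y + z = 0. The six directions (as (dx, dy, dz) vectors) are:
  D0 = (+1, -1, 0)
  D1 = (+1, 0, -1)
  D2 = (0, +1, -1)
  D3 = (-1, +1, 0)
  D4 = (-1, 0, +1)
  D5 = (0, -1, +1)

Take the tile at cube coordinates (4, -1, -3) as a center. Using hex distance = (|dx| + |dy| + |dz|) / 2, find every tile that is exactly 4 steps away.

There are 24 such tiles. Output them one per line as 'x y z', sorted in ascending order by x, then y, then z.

Walk ring at distance 4 from (4, -1, -3):
Start at center + D4*4 = (0, -1, 1)
  hex 0: (0, -1, 1)
  hex 1: (1, -2, 1)
  hex 2: (2, -3, 1)
  hex 3: (3, -4, 1)
  hex 4: (4, -5, 1)
  hex 5: (5, -5, 0)
  hex 6: (6, -5, -1)
  hex 7: (7, -5, -2)
  hex 8: (8, -5, -3)
  hex 9: (8, -4, -4)
  hex 10: (8, -3, -5)
  hex 11: (8, -2, -6)
  hex 12: (8, -1, -7)
  hex 13: (7, 0, -7)
  hex 14: (6, 1, -7)
  hex 15: (5, 2, -7)
  hex 16: (4, 3, -7)
  hex 17: (3, 3, -6)
  hex 18: (2, 3, -5)
  hex 19: (1, 3, -4)
  hex 20: (0, 3, -3)
  hex 21: (0, 2, -2)
  hex 22: (0, 1, -1)
  hex 23: (0, 0, 0)
Sorted: 24 hexes.

Answer: 0 -1 1
0 0 0
0 1 -1
0 2 -2
0 3 -3
1 -2 1
1 3 -4
2 -3 1
2 3 -5
3 -4 1
3 3 -6
4 -5 1
4 3 -7
5 -5 0
5 2 -7
6 -5 -1
6 1 -7
7 -5 -2
7 0 -7
8 -5 -3
8 -4 -4
8 -3 -5
8 -2 -6
8 -1 -7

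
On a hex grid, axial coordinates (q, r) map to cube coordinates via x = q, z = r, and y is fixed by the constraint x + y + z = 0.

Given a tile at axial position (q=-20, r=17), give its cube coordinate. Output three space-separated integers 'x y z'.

Answer: -20 3 17

Derivation:
x = q = -20
z = r = 17
y = -x - z = -(-20) - (17) = 3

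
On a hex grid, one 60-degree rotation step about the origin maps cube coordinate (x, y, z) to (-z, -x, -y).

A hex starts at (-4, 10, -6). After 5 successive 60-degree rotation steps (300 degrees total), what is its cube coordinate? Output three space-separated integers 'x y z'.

Answer: -10 6 4

Derivation:
Start: (-4, 10, -6)
Step 1: (-4, 10, -6) -> (-(-6), -(-4), -(10)) = (6, 4, -10)
Step 2: (6, 4, -10) -> (-(-10), -(6), -(4)) = (10, -6, -4)
Step 3: (10, -6, -4) -> (-(-4), -(10), -(-6)) = (4, -10, 6)
Step 4: (4, -10, 6) -> (-(6), -(4), -(-10)) = (-6, -4, 10)
Step 5: (-6, -4, 10) -> (-(10), -(-6), -(-4)) = (-10, 6, 4)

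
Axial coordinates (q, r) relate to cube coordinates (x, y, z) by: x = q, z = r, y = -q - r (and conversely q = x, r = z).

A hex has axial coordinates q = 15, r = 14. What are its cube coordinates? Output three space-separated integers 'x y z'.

x = q = 15
z = r = 14
y = -x - z = -(15) - (14) = -29

Answer: 15 -29 14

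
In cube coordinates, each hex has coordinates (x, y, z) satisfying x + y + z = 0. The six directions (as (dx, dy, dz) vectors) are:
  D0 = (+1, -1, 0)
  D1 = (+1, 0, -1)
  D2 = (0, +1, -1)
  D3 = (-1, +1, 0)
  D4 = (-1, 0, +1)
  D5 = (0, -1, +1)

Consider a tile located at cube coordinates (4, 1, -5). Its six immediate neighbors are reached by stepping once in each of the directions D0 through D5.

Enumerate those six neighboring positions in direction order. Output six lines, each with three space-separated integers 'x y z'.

Answer: 5 0 -5
5 1 -6
4 2 -6
3 2 -5
3 1 -4
4 0 -4

Derivation:
Center: (4, 1, -5). Add each direction:
  D0: (4, 1, -5) + (1, -1, 0) = (5, 0, -5)
  D1: (4, 1, -5) + (1, 0, -1) = (5, 1, -6)
  D2: (4, 1, -5) + (0, 1, -1) = (4, 2, -6)
  D3: (4, 1, -5) + (-1, 1, 0) = (3, 2, -5)
  D4: (4, 1, -5) + (-1, 0, 1) = (3, 1, -4)
  D5: (4, 1, -5) + (0, -1, 1) = (4, 0, -4)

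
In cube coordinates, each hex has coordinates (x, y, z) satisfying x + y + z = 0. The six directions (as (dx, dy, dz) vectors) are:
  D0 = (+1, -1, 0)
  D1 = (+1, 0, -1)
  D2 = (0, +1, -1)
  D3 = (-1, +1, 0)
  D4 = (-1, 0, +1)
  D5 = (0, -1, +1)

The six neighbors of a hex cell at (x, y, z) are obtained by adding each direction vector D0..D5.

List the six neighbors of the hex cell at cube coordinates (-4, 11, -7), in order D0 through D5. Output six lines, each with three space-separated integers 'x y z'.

Center: (-4, 11, -7). Add each direction:
  D0: (-4, 11, -7) + (1, -1, 0) = (-3, 10, -7)
  D1: (-4, 11, -7) + (1, 0, -1) = (-3, 11, -8)
  D2: (-4, 11, -7) + (0, 1, -1) = (-4, 12, -8)
  D3: (-4, 11, -7) + (-1, 1, 0) = (-5, 12, -7)
  D4: (-4, 11, -7) + (-1, 0, 1) = (-5, 11, -6)
  D5: (-4, 11, -7) + (0, -1, 1) = (-4, 10, -6)

Answer: -3 10 -7
-3 11 -8
-4 12 -8
-5 12 -7
-5 11 -6
-4 10 -6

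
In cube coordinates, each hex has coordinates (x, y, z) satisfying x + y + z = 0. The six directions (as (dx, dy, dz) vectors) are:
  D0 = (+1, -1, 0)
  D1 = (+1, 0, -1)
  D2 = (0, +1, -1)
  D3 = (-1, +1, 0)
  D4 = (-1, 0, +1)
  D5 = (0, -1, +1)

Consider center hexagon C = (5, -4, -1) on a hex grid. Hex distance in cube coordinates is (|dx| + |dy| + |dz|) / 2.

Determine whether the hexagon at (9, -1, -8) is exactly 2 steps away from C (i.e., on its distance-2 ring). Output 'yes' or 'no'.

Answer: no

Derivation:
|px - cx| = |9 - 5| = 4
|py - cy| = |-1 - (-4)| = 3
|pz - cz| = |-8 - (-1)| = 7
distance = (4+3+7)/2 = 14/2 = 7
radius = 2; distance != radius -> no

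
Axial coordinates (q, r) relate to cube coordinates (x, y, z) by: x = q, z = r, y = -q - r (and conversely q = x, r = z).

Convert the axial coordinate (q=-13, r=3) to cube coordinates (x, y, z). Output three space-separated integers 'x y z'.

x = q = -13
z = r = 3
y = -x - z = -(-13) - (3) = 10

Answer: -13 10 3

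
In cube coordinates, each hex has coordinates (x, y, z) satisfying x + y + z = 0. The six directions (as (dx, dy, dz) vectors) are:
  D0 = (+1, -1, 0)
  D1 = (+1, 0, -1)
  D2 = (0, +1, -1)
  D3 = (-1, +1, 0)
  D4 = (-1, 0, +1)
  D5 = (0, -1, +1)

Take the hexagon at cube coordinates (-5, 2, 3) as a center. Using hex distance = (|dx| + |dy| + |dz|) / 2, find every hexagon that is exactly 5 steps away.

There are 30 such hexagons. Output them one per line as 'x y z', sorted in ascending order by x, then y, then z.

Answer: -10 2 8
-10 3 7
-10 4 6
-10 5 5
-10 6 4
-10 7 3
-9 1 8
-9 7 2
-8 0 8
-8 7 1
-7 -1 8
-7 7 0
-6 -2 8
-6 7 -1
-5 -3 8
-5 7 -2
-4 -3 7
-4 6 -2
-3 -3 6
-3 5 -2
-2 -3 5
-2 4 -2
-1 -3 4
-1 3 -2
0 -3 3
0 -2 2
0 -1 1
0 0 0
0 1 -1
0 2 -2

Derivation:
Walk ring at distance 5 from (-5, 2, 3):
Start at center + D4*5 = (-10, 2, 8)
  hex 0: (-10, 2, 8)
  hex 1: (-9, 1, 8)
  hex 2: (-8, 0, 8)
  hex 3: (-7, -1, 8)
  hex 4: (-6, -2, 8)
  hex 5: (-5, -3, 8)
  hex 6: (-4, -3, 7)
  hex 7: (-3, -3, 6)
  hex 8: (-2, -3, 5)
  hex 9: (-1, -3, 4)
  hex 10: (0, -3, 3)
  hex 11: (0, -2, 2)
  hex 12: (0, -1, 1)
  hex 13: (0, 0, 0)
  hex 14: (0, 1, -1)
  hex 15: (0, 2, -2)
  hex 16: (-1, 3, -2)
  hex 17: (-2, 4, -2)
  hex 18: (-3, 5, -2)
  hex 19: (-4, 6, -2)
  hex 20: (-5, 7, -2)
  hex 21: (-6, 7, -1)
  hex 22: (-7, 7, 0)
  hex 23: (-8, 7, 1)
  hex 24: (-9, 7, 2)
  hex 25: (-10, 7, 3)
  hex 26: (-10, 6, 4)
  hex 27: (-10, 5, 5)
  hex 28: (-10, 4, 6)
  hex 29: (-10, 3, 7)
Sorted: 30 hexes.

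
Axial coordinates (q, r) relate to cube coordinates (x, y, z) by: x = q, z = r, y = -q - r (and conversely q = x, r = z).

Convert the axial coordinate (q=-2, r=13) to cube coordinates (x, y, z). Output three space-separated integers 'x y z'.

x = q = -2
z = r = 13
y = -x - z = -(-2) - (13) = -11

Answer: -2 -11 13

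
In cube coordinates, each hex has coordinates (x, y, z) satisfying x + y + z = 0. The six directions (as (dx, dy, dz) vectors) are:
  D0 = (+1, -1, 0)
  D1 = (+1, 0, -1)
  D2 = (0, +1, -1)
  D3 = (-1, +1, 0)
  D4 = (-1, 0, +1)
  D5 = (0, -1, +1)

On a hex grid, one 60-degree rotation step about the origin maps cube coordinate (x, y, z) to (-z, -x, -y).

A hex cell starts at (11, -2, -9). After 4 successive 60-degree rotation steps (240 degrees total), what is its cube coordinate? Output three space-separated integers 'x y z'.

Start: (11, -2, -9)
Step 1: (11, -2, -9) -> (-(-9), -(11), -(-2)) = (9, -11, 2)
Step 2: (9, -11, 2) -> (-(2), -(9), -(-11)) = (-2, -9, 11)
Step 3: (-2, -9, 11) -> (-(11), -(-2), -(-9)) = (-11, 2, 9)
Step 4: (-11, 2, 9) -> (-(9), -(-11), -(2)) = (-9, 11, -2)

Answer: -9 11 -2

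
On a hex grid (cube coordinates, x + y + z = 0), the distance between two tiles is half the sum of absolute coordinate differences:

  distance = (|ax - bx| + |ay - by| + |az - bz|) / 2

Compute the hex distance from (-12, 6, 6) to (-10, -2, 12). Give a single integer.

|ax - bx| = |-12 - (-10)| = 2
|ay - by| = |6 - (-2)| = 8
|az - bz| = |6 - 12| = 6
distance = (2 + 8 + 6) / 2 = 16 / 2 = 8

Answer: 8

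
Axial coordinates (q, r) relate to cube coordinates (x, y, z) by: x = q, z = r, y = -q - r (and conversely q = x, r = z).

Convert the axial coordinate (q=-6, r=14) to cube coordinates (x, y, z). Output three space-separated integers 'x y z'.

Answer: -6 -8 14

Derivation:
x = q = -6
z = r = 14
y = -x - z = -(-6) - (14) = -8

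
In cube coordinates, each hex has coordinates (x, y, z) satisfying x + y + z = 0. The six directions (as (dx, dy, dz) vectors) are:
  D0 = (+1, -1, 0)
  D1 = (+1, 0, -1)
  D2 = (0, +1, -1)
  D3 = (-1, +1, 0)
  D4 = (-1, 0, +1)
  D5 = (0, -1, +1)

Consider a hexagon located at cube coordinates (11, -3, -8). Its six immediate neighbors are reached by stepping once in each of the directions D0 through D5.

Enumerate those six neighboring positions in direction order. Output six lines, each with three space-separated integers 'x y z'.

Answer: 12 -4 -8
12 -3 -9
11 -2 -9
10 -2 -8
10 -3 -7
11 -4 -7

Derivation:
Center: (11, -3, -8). Add each direction:
  D0: (11, -3, -8) + (1, -1, 0) = (12, -4, -8)
  D1: (11, -3, -8) + (1, 0, -1) = (12, -3, -9)
  D2: (11, -3, -8) + (0, 1, -1) = (11, -2, -9)
  D3: (11, -3, -8) + (-1, 1, 0) = (10, -2, -8)
  D4: (11, -3, -8) + (-1, 0, 1) = (10, -3, -7)
  D5: (11, -3, -8) + (0, -1, 1) = (11, -4, -7)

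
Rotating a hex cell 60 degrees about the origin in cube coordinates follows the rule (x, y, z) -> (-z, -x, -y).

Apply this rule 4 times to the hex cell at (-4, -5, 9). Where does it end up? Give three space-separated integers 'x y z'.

Answer: 9 -4 -5

Derivation:
Start: (-4, -5, 9)
Step 1: (-4, -5, 9) -> (-(9), -(-4), -(-5)) = (-9, 4, 5)
Step 2: (-9, 4, 5) -> (-(5), -(-9), -(4)) = (-5, 9, -4)
Step 3: (-5, 9, -4) -> (-(-4), -(-5), -(9)) = (4, 5, -9)
Step 4: (4, 5, -9) -> (-(-9), -(4), -(5)) = (9, -4, -5)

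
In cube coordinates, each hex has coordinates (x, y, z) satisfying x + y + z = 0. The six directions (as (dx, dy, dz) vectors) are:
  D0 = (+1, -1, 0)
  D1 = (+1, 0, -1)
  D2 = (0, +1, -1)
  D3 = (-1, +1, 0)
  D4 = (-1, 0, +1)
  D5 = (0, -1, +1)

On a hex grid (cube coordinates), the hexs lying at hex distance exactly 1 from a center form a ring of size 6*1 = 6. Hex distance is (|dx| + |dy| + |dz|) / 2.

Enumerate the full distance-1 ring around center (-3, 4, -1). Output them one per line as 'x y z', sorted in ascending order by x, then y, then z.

Walk ring at distance 1 from (-3, 4, -1):
Start at center + D4*1 = (-4, 4, 0)
  hex 0: (-4, 4, 0)
  hex 1: (-3, 3, 0)
  hex 2: (-2, 3, -1)
  hex 3: (-2, 4, -2)
  hex 4: (-3, 5, -2)
  hex 5: (-4, 5, -1)
Sorted: 6 hexes.

Answer: -4 4 0
-4 5 -1
-3 3 0
-3 5 -2
-2 3 -1
-2 4 -2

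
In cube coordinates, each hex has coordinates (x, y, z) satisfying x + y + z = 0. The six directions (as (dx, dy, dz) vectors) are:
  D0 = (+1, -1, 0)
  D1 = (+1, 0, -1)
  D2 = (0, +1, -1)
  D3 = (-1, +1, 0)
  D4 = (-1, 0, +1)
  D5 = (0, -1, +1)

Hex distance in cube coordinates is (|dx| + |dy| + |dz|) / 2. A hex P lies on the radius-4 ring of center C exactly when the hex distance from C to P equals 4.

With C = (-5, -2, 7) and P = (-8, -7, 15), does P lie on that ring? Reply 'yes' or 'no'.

|px - cx| = |-8 - (-5)| = 3
|py - cy| = |-7 - (-2)| = 5
|pz - cz| = |15 - 7| = 8
distance = (3+5+8)/2 = 16/2 = 8
radius = 4; distance != radius -> no

Answer: no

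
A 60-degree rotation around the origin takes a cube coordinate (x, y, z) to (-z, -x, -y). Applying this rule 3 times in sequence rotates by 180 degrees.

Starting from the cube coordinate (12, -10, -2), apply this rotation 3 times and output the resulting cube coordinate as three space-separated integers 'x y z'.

Answer: -12 10 2

Derivation:
Start: (12, -10, -2)
Step 1: (12, -10, -2) -> (-(-2), -(12), -(-10)) = (2, -12, 10)
Step 2: (2, -12, 10) -> (-(10), -(2), -(-12)) = (-10, -2, 12)
Step 3: (-10, -2, 12) -> (-(12), -(-10), -(-2)) = (-12, 10, 2)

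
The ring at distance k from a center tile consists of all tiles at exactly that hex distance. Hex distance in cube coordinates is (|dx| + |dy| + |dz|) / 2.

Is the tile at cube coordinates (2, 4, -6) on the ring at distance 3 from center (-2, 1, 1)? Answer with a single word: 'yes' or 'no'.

Answer: no

Derivation:
|px - cx| = |2 - (-2)| = 4
|py - cy| = |4 - 1| = 3
|pz - cz| = |-6 - 1| = 7
distance = (4+3+7)/2 = 14/2 = 7
radius = 3; distance != radius -> no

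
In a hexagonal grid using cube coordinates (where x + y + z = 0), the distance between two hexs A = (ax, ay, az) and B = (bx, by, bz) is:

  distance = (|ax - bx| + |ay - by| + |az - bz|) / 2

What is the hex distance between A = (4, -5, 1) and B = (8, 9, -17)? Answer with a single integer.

Answer: 18

Derivation:
|ax - bx| = |4 - 8| = 4
|ay - by| = |-5 - 9| = 14
|az - bz| = |1 - (-17)| = 18
distance = (4 + 14 + 18) / 2 = 36 / 2 = 18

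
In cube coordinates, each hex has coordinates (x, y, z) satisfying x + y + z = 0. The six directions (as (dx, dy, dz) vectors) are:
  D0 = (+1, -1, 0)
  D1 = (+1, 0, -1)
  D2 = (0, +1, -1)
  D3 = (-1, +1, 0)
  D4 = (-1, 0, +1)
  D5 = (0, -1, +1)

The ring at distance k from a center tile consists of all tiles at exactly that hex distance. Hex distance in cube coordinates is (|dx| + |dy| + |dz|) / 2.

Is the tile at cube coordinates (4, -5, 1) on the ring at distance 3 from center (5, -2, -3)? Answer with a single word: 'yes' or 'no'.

|px - cx| = |4 - 5| = 1
|py - cy| = |-5 - (-2)| = 3
|pz - cz| = |1 - (-3)| = 4
distance = (1+3+4)/2 = 8/2 = 4
radius = 3; distance != radius -> no

Answer: no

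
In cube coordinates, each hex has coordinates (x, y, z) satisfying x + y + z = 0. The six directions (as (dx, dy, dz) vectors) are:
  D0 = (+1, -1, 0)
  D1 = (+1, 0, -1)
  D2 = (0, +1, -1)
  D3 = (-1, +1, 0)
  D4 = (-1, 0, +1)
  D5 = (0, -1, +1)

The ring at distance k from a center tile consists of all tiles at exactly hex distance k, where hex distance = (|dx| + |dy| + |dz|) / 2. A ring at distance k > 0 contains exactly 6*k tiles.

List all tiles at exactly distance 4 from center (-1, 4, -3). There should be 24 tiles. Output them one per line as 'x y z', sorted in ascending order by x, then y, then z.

Walk ring at distance 4 from (-1, 4, -3):
Start at center + D4*4 = (-5, 4, 1)
  hex 0: (-5, 4, 1)
  hex 1: (-4, 3, 1)
  hex 2: (-3, 2, 1)
  hex 3: (-2, 1, 1)
  hex 4: (-1, 0, 1)
  hex 5: (0, 0, 0)
  hex 6: (1, 0, -1)
  hex 7: (2, 0, -2)
  hex 8: (3, 0, -3)
  hex 9: (3, 1, -4)
  hex 10: (3, 2, -5)
  hex 11: (3, 3, -6)
  hex 12: (3, 4, -7)
  hex 13: (2, 5, -7)
  hex 14: (1, 6, -7)
  hex 15: (0, 7, -7)
  hex 16: (-1, 8, -7)
  hex 17: (-2, 8, -6)
  hex 18: (-3, 8, -5)
  hex 19: (-4, 8, -4)
  hex 20: (-5, 8, -3)
  hex 21: (-5, 7, -2)
  hex 22: (-5, 6, -1)
  hex 23: (-5, 5, 0)
Sorted: 24 hexes.

Answer: -5 4 1
-5 5 0
-5 6 -1
-5 7 -2
-5 8 -3
-4 3 1
-4 8 -4
-3 2 1
-3 8 -5
-2 1 1
-2 8 -6
-1 0 1
-1 8 -7
0 0 0
0 7 -7
1 0 -1
1 6 -7
2 0 -2
2 5 -7
3 0 -3
3 1 -4
3 2 -5
3 3 -6
3 4 -7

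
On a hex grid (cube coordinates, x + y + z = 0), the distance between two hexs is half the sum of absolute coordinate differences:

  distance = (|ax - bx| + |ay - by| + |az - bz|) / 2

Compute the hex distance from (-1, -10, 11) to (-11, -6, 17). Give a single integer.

|ax - bx| = |-1 - (-11)| = 10
|ay - by| = |-10 - (-6)| = 4
|az - bz| = |11 - 17| = 6
distance = (10 + 4 + 6) / 2 = 20 / 2 = 10

Answer: 10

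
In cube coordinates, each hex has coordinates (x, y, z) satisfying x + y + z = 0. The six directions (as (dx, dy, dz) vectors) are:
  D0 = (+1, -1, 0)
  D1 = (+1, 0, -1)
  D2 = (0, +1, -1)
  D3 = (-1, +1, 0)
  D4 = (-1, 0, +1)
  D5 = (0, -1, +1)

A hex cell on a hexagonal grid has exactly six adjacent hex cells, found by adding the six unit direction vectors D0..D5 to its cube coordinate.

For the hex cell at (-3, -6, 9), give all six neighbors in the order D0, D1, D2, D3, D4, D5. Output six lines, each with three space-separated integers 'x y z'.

Center: (-3, -6, 9). Add each direction:
  D0: (-3, -6, 9) + (1, -1, 0) = (-2, -7, 9)
  D1: (-3, -6, 9) + (1, 0, -1) = (-2, -6, 8)
  D2: (-3, -6, 9) + (0, 1, -1) = (-3, -5, 8)
  D3: (-3, -6, 9) + (-1, 1, 0) = (-4, -5, 9)
  D4: (-3, -6, 9) + (-1, 0, 1) = (-4, -6, 10)
  D5: (-3, -6, 9) + (0, -1, 1) = (-3, -7, 10)

Answer: -2 -7 9
-2 -6 8
-3 -5 8
-4 -5 9
-4 -6 10
-3 -7 10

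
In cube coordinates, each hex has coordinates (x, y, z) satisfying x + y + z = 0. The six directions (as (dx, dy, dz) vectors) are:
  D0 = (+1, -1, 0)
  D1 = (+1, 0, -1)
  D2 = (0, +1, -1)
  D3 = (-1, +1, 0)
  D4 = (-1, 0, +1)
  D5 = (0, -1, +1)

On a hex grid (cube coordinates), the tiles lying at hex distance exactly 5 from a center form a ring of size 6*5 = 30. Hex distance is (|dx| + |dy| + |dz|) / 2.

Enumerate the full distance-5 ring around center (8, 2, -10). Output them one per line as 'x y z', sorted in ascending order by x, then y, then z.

Walk ring at distance 5 from (8, 2, -10):
Start at center + D4*5 = (3, 2, -5)
  hex 0: (3, 2, -5)
  hex 1: (4, 1, -5)
  hex 2: (5, 0, -5)
  hex 3: (6, -1, -5)
  hex 4: (7, -2, -5)
  hex 5: (8, -3, -5)
  hex 6: (9, -3, -6)
  hex 7: (10, -3, -7)
  hex 8: (11, -3, -8)
  hex 9: (12, -3, -9)
  hex 10: (13, -3, -10)
  hex 11: (13, -2, -11)
  hex 12: (13, -1, -12)
  hex 13: (13, 0, -13)
  hex 14: (13, 1, -14)
  hex 15: (13, 2, -15)
  hex 16: (12, 3, -15)
  hex 17: (11, 4, -15)
  hex 18: (10, 5, -15)
  hex 19: (9, 6, -15)
  hex 20: (8, 7, -15)
  hex 21: (7, 7, -14)
  hex 22: (6, 7, -13)
  hex 23: (5, 7, -12)
  hex 24: (4, 7, -11)
  hex 25: (3, 7, -10)
  hex 26: (3, 6, -9)
  hex 27: (3, 5, -8)
  hex 28: (3, 4, -7)
  hex 29: (3, 3, -6)
Sorted: 30 hexes.

Answer: 3 2 -5
3 3 -6
3 4 -7
3 5 -8
3 6 -9
3 7 -10
4 1 -5
4 7 -11
5 0 -5
5 7 -12
6 -1 -5
6 7 -13
7 -2 -5
7 7 -14
8 -3 -5
8 7 -15
9 -3 -6
9 6 -15
10 -3 -7
10 5 -15
11 -3 -8
11 4 -15
12 -3 -9
12 3 -15
13 -3 -10
13 -2 -11
13 -1 -12
13 0 -13
13 1 -14
13 2 -15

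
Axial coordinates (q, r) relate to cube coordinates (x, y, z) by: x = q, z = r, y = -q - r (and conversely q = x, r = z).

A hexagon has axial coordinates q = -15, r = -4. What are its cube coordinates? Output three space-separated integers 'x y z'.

Answer: -15 19 -4

Derivation:
x = q = -15
z = r = -4
y = -x - z = -(-15) - (-4) = 19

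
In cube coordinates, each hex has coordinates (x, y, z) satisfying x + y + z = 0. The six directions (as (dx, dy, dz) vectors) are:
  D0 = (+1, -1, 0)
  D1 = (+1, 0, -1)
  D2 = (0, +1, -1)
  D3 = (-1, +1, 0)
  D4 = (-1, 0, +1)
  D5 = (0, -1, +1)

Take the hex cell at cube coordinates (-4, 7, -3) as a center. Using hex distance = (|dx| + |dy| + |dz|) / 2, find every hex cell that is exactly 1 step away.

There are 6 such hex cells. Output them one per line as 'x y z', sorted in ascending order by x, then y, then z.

Walk ring at distance 1 from (-4, 7, -3):
Start at center + D4*1 = (-5, 7, -2)
  hex 0: (-5, 7, -2)
  hex 1: (-4, 6, -2)
  hex 2: (-3, 6, -3)
  hex 3: (-3, 7, -4)
  hex 4: (-4, 8, -4)
  hex 5: (-5, 8, -3)
Sorted: 6 hexes.

Answer: -5 7 -2
-5 8 -3
-4 6 -2
-4 8 -4
-3 6 -3
-3 7 -4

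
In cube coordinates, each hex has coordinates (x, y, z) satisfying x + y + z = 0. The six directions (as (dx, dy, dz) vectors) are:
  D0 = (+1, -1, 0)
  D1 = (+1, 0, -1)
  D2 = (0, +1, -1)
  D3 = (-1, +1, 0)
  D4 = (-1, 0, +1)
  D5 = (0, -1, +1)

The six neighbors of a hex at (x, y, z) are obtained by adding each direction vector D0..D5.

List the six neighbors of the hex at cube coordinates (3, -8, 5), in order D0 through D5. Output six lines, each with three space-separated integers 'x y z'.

Answer: 4 -9 5
4 -8 4
3 -7 4
2 -7 5
2 -8 6
3 -9 6

Derivation:
Center: (3, -8, 5). Add each direction:
  D0: (3, -8, 5) + (1, -1, 0) = (4, -9, 5)
  D1: (3, -8, 5) + (1, 0, -1) = (4, -8, 4)
  D2: (3, -8, 5) + (0, 1, -1) = (3, -7, 4)
  D3: (3, -8, 5) + (-1, 1, 0) = (2, -7, 5)
  D4: (3, -8, 5) + (-1, 0, 1) = (2, -8, 6)
  D5: (3, -8, 5) + (0, -1, 1) = (3, -9, 6)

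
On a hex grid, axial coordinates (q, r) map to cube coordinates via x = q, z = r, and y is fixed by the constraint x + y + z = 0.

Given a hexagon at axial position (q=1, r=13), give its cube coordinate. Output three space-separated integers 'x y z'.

Answer: 1 -14 13

Derivation:
x = q = 1
z = r = 13
y = -x - z = -(1) - (13) = -14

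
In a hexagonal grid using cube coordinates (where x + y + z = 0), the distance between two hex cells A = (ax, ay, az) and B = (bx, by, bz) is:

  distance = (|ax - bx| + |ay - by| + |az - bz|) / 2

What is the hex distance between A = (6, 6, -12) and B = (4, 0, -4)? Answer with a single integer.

|ax - bx| = |6 - 4| = 2
|ay - by| = |6 - 0| = 6
|az - bz| = |-12 - (-4)| = 8
distance = (2 + 6 + 8) / 2 = 16 / 2 = 8

Answer: 8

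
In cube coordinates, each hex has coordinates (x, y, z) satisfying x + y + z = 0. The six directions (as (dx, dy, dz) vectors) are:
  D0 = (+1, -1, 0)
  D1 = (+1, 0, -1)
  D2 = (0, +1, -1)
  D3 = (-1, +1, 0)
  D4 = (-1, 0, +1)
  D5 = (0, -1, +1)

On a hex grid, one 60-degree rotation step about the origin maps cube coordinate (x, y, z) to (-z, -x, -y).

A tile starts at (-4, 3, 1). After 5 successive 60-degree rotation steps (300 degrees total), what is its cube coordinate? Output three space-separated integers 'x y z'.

Answer: -3 -1 4

Derivation:
Start: (-4, 3, 1)
Step 1: (-4, 3, 1) -> (-(1), -(-4), -(3)) = (-1, 4, -3)
Step 2: (-1, 4, -3) -> (-(-3), -(-1), -(4)) = (3, 1, -4)
Step 3: (3, 1, -4) -> (-(-4), -(3), -(1)) = (4, -3, -1)
Step 4: (4, -3, -1) -> (-(-1), -(4), -(-3)) = (1, -4, 3)
Step 5: (1, -4, 3) -> (-(3), -(1), -(-4)) = (-3, -1, 4)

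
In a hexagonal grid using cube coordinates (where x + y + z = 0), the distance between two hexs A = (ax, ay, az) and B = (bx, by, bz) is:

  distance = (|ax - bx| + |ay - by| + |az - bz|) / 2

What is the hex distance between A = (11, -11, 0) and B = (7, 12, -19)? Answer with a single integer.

Answer: 23

Derivation:
|ax - bx| = |11 - 7| = 4
|ay - by| = |-11 - 12| = 23
|az - bz| = |0 - (-19)| = 19
distance = (4 + 23 + 19) / 2 = 46 / 2 = 23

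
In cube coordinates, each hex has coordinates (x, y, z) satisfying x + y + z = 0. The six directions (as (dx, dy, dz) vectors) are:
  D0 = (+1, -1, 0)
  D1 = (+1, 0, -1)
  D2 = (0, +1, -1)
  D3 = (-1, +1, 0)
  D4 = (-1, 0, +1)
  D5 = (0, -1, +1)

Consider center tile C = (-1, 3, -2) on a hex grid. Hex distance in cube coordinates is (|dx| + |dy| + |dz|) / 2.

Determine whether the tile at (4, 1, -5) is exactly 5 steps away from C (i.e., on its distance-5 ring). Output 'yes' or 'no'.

|px - cx| = |4 - (-1)| = 5
|py - cy| = |1 - 3| = 2
|pz - cz| = |-5 - (-2)| = 3
distance = (5+2+3)/2 = 10/2 = 5
radius = 5; distance == radius -> yes

Answer: yes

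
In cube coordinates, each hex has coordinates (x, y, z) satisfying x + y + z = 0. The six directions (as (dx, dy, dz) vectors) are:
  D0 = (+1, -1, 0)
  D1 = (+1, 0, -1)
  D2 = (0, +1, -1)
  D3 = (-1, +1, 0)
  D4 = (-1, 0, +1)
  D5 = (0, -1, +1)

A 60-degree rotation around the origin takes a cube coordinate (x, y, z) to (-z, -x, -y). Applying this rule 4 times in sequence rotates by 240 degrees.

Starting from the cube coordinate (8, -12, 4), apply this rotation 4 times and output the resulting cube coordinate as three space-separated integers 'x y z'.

Start: (8, -12, 4)
Step 1: (8, -12, 4) -> (-(4), -(8), -(-12)) = (-4, -8, 12)
Step 2: (-4, -8, 12) -> (-(12), -(-4), -(-8)) = (-12, 4, 8)
Step 3: (-12, 4, 8) -> (-(8), -(-12), -(4)) = (-8, 12, -4)
Step 4: (-8, 12, -4) -> (-(-4), -(-8), -(12)) = (4, 8, -12)

Answer: 4 8 -12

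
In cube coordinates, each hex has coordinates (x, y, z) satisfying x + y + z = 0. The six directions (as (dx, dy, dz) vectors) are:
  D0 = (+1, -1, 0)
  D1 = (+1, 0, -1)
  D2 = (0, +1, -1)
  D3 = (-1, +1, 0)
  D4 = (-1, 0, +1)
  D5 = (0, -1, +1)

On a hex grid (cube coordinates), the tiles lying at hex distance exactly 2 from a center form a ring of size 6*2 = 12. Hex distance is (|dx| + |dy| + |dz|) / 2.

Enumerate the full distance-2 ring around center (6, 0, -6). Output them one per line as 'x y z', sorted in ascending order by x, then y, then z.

Answer: 4 0 -4
4 1 -5
4 2 -6
5 -1 -4
5 2 -7
6 -2 -4
6 2 -8
7 -2 -5
7 1 -8
8 -2 -6
8 -1 -7
8 0 -8

Derivation:
Walk ring at distance 2 from (6, 0, -6):
Start at center + D4*2 = (4, 0, -4)
  hex 0: (4, 0, -4)
  hex 1: (5, -1, -4)
  hex 2: (6, -2, -4)
  hex 3: (7, -2, -5)
  hex 4: (8, -2, -6)
  hex 5: (8, -1, -7)
  hex 6: (8, 0, -8)
  hex 7: (7, 1, -8)
  hex 8: (6, 2, -8)
  hex 9: (5, 2, -7)
  hex 10: (4, 2, -6)
  hex 11: (4, 1, -5)
Sorted: 12 hexes.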